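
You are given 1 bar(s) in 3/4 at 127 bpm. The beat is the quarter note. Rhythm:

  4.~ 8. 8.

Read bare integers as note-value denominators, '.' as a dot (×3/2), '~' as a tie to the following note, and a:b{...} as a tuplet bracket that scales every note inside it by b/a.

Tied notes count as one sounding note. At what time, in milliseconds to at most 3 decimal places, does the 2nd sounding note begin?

note 2 onset = 9/4b = 1062.992ms

1. 0.0ms @ 0 + 1062.992ms (9/4)
2. 1062.992ms @ 9/4 + 354.331ms (3/4)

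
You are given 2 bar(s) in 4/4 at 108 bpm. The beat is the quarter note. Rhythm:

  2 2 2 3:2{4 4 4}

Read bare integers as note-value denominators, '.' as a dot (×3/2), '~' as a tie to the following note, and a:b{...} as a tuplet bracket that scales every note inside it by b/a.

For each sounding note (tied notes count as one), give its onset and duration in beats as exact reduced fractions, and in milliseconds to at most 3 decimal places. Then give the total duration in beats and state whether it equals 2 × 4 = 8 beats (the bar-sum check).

1) 0.0ms=0b +1111.111ms=2b
2) 1111.111ms=2b +1111.111ms=2b
3) 2222.222ms=4b +1111.111ms=2b
4) 3333.333ms=6b +370.37ms=2/3b
5) 3703.704ms=20/3b +370.37ms=2/3b
6) 4074.074ms=22/3b +370.37ms=2/3b
Σ=8b of 8 (108bpm 4/4) — PASS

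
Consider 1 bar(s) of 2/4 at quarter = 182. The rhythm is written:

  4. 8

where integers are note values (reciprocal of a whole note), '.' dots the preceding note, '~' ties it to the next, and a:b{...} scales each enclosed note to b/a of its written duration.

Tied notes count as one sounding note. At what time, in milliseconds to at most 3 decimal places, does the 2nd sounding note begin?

1. 0.0ms @ 0 + 494.505ms (3/2)
2. 494.505ms @ 3/2 + 164.835ms (1/2)

note 2 onset = 3/2b = 494.505ms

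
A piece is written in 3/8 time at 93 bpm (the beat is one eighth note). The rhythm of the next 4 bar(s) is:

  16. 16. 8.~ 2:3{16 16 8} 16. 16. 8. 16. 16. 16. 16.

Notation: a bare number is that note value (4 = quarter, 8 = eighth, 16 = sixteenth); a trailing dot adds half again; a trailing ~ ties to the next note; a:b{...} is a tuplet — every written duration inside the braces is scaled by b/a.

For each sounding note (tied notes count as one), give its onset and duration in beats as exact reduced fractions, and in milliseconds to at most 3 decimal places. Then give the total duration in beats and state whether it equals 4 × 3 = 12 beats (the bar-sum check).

1) 0.0ms=0b +483.871ms=3/4b
2) 483.871ms=3/4b +483.871ms=3/4b
3) 967.742ms=3/2b +1451.613ms=9/4b
4) 2419.355ms=15/4b +483.871ms=3/4b
5) 2903.226ms=9/2b +967.742ms=3/2b
6) 3870.968ms=6b +483.871ms=3/4b
7) 4354.839ms=27/4b +483.871ms=3/4b
8) 4838.71ms=15/2b +967.742ms=3/2b
9) 5806.452ms=9b +483.871ms=3/4b
10) 6290.323ms=39/4b +483.871ms=3/4b
11) 6774.194ms=21/2b +483.871ms=3/4b
12) 7258.065ms=45/4b +483.871ms=3/4b
Σ=12b of 12 (93bpm 3/8) — PASS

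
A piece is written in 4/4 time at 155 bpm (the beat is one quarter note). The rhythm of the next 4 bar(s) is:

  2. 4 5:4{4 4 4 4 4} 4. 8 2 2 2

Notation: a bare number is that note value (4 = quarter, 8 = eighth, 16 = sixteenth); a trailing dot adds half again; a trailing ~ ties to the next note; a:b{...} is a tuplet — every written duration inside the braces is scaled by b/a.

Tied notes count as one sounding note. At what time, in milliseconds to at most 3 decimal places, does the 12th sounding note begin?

1. 0.0ms @ 0 + 1161.29ms (3)
2. 1161.29ms @ 3 + 387.097ms (1)
3. 1548.387ms @ 4 + 309.677ms (4/5)
4. 1858.065ms @ 24/5 + 309.677ms (4/5)
5. 2167.742ms @ 28/5 + 309.677ms (4/5)
6. 2477.419ms @ 32/5 + 309.677ms (4/5)
7. 2787.097ms @ 36/5 + 309.677ms (4/5)
8. 3096.774ms @ 8 + 580.645ms (3/2)
9. 3677.419ms @ 19/2 + 193.548ms (1/2)
10. 3870.968ms @ 10 + 774.194ms (2)
11. 4645.161ms @ 12 + 774.194ms (2)
12. 5419.355ms @ 14 + 774.194ms (2)

note 12 onset = 14b = 5419.355ms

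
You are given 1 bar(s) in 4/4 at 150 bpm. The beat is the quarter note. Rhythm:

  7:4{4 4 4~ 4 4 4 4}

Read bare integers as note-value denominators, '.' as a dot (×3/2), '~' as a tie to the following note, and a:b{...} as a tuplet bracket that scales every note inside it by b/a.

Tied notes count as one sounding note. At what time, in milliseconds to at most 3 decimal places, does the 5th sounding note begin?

1. 0.0ms @ 0 + 228.571ms (4/7)
2. 228.571ms @ 4/7 + 228.571ms (4/7)
3. 457.143ms @ 8/7 + 457.143ms (8/7)
4. 914.286ms @ 16/7 + 228.571ms (4/7)
5. 1142.857ms @ 20/7 + 228.571ms (4/7)
6. 1371.429ms @ 24/7 + 228.571ms (4/7)

note 5 onset = 20/7b = 1142.857ms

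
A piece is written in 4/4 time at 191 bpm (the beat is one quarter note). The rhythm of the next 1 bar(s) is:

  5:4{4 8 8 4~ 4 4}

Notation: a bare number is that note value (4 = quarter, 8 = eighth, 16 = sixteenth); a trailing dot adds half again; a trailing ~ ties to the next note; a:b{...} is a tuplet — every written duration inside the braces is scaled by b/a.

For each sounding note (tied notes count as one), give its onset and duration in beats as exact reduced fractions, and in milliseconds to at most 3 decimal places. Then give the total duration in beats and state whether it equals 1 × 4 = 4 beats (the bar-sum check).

1) 0.0ms=0b +251.309ms=4/5b
2) 251.309ms=4/5b +125.654ms=2/5b
3) 376.963ms=6/5b +125.654ms=2/5b
4) 502.618ms=8/5b +502.618ms=8/5b
5) 1005.236ms=16/5b +251.309ms=4/5b
Σ=4b of 4 (191bpm 4/4) — PASS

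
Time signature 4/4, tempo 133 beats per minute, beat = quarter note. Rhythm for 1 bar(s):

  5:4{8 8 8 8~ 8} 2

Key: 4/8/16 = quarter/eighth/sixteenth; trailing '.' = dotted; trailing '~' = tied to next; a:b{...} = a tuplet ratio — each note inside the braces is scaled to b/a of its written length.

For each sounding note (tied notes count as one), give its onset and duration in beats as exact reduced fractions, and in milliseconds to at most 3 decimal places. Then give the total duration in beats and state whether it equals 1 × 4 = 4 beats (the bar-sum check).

1) 0.0ms=0b +180.451ms=2/5b
2) 180.451ms=2/5b +180.451ms=2/5b
3) 360.902ms=4/5b +180.451ms=2/5b
4) 541.353ms=6/5b +360.902ms=4/5b
5) 902.256ms=2b +902.256ms=2b
Σ=4b of 4 (133bpm 4/4) — PASS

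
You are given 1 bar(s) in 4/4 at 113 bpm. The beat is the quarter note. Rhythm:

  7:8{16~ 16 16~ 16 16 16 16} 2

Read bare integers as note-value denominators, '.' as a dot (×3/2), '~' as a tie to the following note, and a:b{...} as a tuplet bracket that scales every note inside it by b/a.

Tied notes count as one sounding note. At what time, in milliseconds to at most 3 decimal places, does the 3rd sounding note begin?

1. 0.0ms @ 0 + 303.413ms (4/7)
2. 303.413ms @ 4/7 + 303.413ms (4/7)
3. 606.827ms @ 8/7 + 151.707ms (2/7)
4. 758.534ms @ 10/7 + 151.707ms (2/7)
5. 910.24ms @ 12/7 + 151.707ms (2/7)
6. 1061.947ms @ 2 + 1061.947ms (2)

note 3 onset = 8/7b = 606.827ms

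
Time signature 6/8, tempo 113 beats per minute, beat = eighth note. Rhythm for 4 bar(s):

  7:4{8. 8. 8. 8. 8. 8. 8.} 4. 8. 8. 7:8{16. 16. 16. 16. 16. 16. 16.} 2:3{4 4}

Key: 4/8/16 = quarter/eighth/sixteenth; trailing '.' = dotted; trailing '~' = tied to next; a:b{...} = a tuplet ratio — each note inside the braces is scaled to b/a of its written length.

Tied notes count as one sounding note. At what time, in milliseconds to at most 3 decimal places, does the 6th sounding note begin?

note 6 onset = 30/7b = 2275.601ms

1. 0.0ms @ 0 + 455.12ms (6/7)
2. 455.12ms @ 6/7 + 455.12ms (6/7)
3. 910.24ms @ 12/7 + 455.12ms (6/7)
4. 1365.36ms @ 18/7 + 455.12ms (6/7)
5. 1820.48ms @ 24/7 + 455.12ms (6/7)
6. 2275.601ms @ 30/7 + 455.12ms (6/7)
7. 2730.721ms @ 36/7 + 455.12ms (6/7)
8. 3185.841ms @ 6 + 1592.92ms (3)
9. 4778.761ms @ 9 + 796.46ms (3/2)
10. 5575.221ms @ 21/2 + 796.46ms (3/2)
11. 6371.681ms @ 12 + 455.12ms (6/7)
12. 6826.802ms @ 90/7 + 455.12ms (6/7)
13. 7281.922ms @ 96/7 + 455.12ms (6/7)
14. 7737.042ms @ 102/7 + 455.12ms (6/7)
15. 8192.162ms @ 108/7 + 455.12ms (6/7)
16. 8647.282ms @ 114/7 + 455.12ms (6/7)
17. 9102.402ms @ 120/7 + 455.12ms (6/7)
18. 9557.522ms @ 18 + 1592.92ms (3)
19. 11150.442ms @ 21 + 1592.92ms (3)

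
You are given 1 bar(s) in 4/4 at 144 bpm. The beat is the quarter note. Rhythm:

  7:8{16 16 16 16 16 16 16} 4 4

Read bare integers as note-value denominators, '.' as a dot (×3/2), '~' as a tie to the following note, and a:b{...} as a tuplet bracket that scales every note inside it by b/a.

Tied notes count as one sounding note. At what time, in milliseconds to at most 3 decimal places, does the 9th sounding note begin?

note 9 onset = 3b = 1250.0ms

1. 0.0ms @ 0 + 119.048ms (2/7)
2. 119.048ms @ 2/7 + 119.048ms (2/7)
3. 238.095ms @ 4/7 + 119.048ms (2/7)
4. 357.143ms @ 6/7 + 119.048ms (2/7)
5. 476.19ms @ 8/7 + 119.048ms (2/7)
6. 595.238ms @ 10/7 + 119.048ms (2/7)
7. 714.286ms @ 12/7 + 119.048ms (2/7)
8. 833.333ms @ 2 + 416.667ms (1)
9. 1250.0ms @ 3 + 416.667ms (1)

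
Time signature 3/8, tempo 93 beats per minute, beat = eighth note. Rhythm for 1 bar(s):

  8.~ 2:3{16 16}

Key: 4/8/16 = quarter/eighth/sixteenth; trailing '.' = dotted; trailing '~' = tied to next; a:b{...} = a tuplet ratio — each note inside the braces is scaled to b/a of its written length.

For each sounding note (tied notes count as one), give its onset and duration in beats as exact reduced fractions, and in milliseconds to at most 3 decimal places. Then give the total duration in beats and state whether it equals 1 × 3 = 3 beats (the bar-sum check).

1) 0.0ms=0b +1451.613ms=9/4b
2) 1451.613ms=9/4b +483.871ms=3/4b
Σ=3b of 3 (93bpm 3/8) — PASS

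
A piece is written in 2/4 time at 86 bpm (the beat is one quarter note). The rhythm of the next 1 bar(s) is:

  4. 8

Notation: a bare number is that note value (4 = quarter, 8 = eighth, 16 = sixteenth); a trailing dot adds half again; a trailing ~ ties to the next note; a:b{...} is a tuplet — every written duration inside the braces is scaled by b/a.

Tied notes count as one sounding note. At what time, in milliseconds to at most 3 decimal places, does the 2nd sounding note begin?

1. 0.0ms @ 0 + 1046.512ms (3/2)
2. 1046.512ms @ 3/2 + 348.837ms (1/2)

note 2 onset = 3/2b = 1046.512ms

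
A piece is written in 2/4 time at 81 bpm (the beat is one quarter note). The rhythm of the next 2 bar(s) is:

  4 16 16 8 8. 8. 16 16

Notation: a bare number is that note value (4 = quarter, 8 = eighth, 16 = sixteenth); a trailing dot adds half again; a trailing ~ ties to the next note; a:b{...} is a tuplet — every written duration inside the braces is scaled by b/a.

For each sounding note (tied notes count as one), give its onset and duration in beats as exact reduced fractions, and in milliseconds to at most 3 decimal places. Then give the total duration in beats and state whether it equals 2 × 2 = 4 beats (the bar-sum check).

1) 0.0ms=0b +740.741ms=1b
2) 740.741ms=1b +185.185ms=1/4b
3) 925.926ms=5/4b +185.185ms=1/4b
4) 1111.111ms=3/2b +370.37ms=1/2b
5) 1481.481ms=2b +555.556ms=3/4b
6) 2037.037ms=11/4b +555.556ms=3/4b
7) 2592.593ms=7/2b +185.185ms=1/4b
8) 2777.778ms=15/4b +185.185ms=1/4b
Σ=4b of 4 (81bpm 2/4) — PASS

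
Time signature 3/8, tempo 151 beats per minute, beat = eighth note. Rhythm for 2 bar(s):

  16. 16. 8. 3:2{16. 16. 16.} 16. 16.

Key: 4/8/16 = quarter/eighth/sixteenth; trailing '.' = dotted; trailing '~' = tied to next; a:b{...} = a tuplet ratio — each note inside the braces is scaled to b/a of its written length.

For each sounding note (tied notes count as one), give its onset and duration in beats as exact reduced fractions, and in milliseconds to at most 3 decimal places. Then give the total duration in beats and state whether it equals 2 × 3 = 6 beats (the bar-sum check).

1) 0.0ms=0b +298.013ms=3/4b
2) 298.013ms=3/4b +298.013ms=3/4b
3) 596.026ms=3/2b +596.026ms=3/2b
4) 1192.053ms=3b +198.675ms=1/2b
5) 1390.728ms=7/2b +198.675ms=1/2b
6) 1589.404ms=4b +198.675ms=1/2b
7) 1788.079ms=9/2b +298.013ms=3/4b
8) 2086.093ms=21/4b +298.013ms=3/4b
Σ=6b of 6 (151bpm 3/8) — PASS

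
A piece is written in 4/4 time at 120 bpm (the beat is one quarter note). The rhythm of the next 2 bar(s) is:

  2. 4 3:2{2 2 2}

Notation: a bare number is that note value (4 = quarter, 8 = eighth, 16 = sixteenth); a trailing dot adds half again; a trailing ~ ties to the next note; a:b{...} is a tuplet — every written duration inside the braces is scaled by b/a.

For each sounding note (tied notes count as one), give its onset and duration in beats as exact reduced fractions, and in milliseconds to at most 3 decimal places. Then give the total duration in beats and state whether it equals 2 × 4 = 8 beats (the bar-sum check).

1) 0.0ms=0b +1500.0ms=3b
2) 1500.0ms=3b +500.0ms=1b
3) 2000.0ms=4b +666.667ms=4/3b
4) 2666.667ms=16/3b +666.667ms=4/3b
5) 3333.333ms=20/3b +666.667ms=4/3b
Σ=8b of 8 (120bpm 4/4) — PASS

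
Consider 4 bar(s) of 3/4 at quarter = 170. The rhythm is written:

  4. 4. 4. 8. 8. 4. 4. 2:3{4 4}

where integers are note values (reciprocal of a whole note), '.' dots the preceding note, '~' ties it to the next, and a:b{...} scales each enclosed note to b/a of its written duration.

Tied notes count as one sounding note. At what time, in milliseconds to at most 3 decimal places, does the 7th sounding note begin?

note 7 onset = 15/2b = 2647.059ms

1. 0.0ms @ 0 + 529.412ms (3/2)
2. 529.412ms @ 3/2 + 529.412ms (3/2)
3. 1058.824ms @ 3 + 529.412ms (3/2)
4. 1588.235ms @ 9/2 + 264.706ms (3/4)
5. 1852.941ms @ 21/4 + 264.706ms (3/4)
6. 2117.647ms @ 6 + 529.412ms (3/2)
7. 2647.059ms @ 15/2 + 529.412ms (3/2)
8. 3176.471ms @ 9 + 529.412ms (3/2)
9. 3705.882ms @ 21/2 + 529.412ms (3/2)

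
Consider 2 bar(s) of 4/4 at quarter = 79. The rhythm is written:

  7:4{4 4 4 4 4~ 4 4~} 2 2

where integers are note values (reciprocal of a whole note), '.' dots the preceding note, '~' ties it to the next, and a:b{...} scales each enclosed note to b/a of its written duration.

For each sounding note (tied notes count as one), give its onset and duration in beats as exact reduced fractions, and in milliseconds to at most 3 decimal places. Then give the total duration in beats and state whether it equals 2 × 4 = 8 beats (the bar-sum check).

1) 0.0ms=0b +433.996ms=4/7b
2) 433.996ms=4/7b +433.996ms=4/7b
3) 867.993ms=8/7b +433.996ms=4/7b
4) 1301.989ms=12/7b +433.996ms=4/7b
5) 1735.986ms=16/7b +867.993ms=8/7b
6) 2603.978ms=24/7b +1952.984ms=18/7b
7) 4556.962ms=6b +1518.987ms=2b
Σ=8b of 8 (79bpm 4/4) — PASS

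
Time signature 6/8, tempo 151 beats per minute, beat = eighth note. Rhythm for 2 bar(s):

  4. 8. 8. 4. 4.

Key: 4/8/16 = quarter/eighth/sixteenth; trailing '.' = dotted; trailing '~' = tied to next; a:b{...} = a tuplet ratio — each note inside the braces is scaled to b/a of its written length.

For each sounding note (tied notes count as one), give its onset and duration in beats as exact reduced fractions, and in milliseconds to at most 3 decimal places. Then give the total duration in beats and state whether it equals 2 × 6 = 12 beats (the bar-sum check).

1) 0.0ms=0b +1192.053ms=3b
2) 1192.053ms=3b +596.026ms=3/2b
3) 1788.079ms=9/2b +596.026ms=3/2b
4) 2384.106ms=6b +1192.053ms=3b
5) 3576.159ms=9b +1192.053ms=3b
Σ=12b of 12 (151bpm 6/8) — PASS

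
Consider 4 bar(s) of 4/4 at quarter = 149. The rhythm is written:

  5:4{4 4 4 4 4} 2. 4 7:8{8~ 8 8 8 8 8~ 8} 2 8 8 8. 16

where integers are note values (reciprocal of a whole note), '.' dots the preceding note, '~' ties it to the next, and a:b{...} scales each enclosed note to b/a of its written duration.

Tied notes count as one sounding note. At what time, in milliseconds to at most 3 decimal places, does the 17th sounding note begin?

note 17 onset = 63/4b = 6342.282ms

1. 0.0ms @ 0 + 322.148ms (4/5)
2. 322.148ms @ 4/5 + 322.148ms (4/5)
3. 644.295ms @ 8/5 + 322.148ms (4/5)
4. 966.443ms @ 12/5 + 322.148ms (4/5)
5. 1288.591ms @ 16/5 + 322.148ms (4/5)
6. 1610.738ms @ 4 + 1208.054ms (3)
7. 2818.792ms @ 7 + 402.685ms (1)
8. 3221.477ms @ 8 + 460.211ms (8/7)
9. 3681.687ms @ 64/7 + 230.105ms (4/7)
10. 3911.793ms @ 68/7 + 230.105ms (4/7)
11. 4141.898ms @ 72/7 + 230.105ms (4/7)
12. 4372.004ms @ 76/7 + 460.211ms (8/7)
13. 4832.215ms @ 12 + 805.369ms (2)
14. 5637.584ms @ 14 + 201.342ms (1/2)
15. 5838.926ms @ 29/2 + 201.342ms (1/2)
16. 6040.268ms @ 15 + 302.013ms (3/4)
17. 6342.282ms @ 63/4 + 100.671ms (1/4)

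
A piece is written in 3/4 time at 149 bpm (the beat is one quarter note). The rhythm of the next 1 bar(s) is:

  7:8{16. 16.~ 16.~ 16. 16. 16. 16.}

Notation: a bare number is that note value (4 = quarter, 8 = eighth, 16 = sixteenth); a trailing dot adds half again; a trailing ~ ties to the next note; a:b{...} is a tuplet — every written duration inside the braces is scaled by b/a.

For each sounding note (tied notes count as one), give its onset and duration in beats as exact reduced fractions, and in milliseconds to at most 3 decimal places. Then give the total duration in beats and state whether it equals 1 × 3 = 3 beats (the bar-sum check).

1) 0.0ms=0b +172.579ms=3/7b
2) 172.579ms=3/7b +517.737ms=9/7b
3) 690.316ms=12/7b +172.579ms=3/7b
4) 862.895ms=15/7b +172.579ms=3/7b
5) 1035.475ms=18/7b +172.579ms=3/7b
Σ=3b of 3 (149bpm 3/4) — PASS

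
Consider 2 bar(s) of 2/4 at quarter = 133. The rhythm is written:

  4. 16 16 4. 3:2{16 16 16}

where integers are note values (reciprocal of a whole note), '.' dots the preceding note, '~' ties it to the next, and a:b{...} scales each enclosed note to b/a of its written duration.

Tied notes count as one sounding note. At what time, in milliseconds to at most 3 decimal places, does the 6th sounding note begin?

note 6 onset = 11/3b = 1654.135ms

1. 0.0ms @ 0 + 676.692ms (3/2)
2. 676.692ms @ 3/2 + 112.782ms (1/4)
3. 789.474ms @ 7/4 + 112.782ms (1/4)
4. 902.256ms @ 2 + 676.692ms (3/2)
5. 1578.947ms @ 7/2 + 75.188ms (1/6)
6. 1654.135ms @ 11/3 + 75.188ms (1/6)
7. 1729.323ms @ 23/6 + 75.188ms (1/6)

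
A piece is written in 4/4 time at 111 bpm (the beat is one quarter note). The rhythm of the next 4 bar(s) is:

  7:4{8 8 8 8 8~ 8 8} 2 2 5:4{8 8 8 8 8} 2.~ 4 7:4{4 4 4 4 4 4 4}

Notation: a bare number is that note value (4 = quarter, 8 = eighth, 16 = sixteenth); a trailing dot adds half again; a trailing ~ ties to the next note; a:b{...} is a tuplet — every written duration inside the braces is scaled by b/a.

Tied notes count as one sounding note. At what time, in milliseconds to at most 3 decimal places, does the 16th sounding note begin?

1. 0.0ms @ 0 + 154.44ms (2/7)
2. 154.44ms @ 2/7 + 154.44ms (2/7)
3. 308.88ms @ 4/7 + 154.44ms (2/7)
4. 463.32ms @ 6/7 + 154.44ms (2/7)
5. 617.761ms @ 8/7 + 308.88ms (4/7)
6. 926.641ms @ 12/7 + 154.44ms (2/7)
7. 1081.081ms @ 2 + 1081.081ms (2)
8. 2162.162ms @ 4 + 1081.081ms (2)
9. 3243.243ms @ 6 + 216.216ms (2/5)
10. 3459.459ms @ 32/5 + 216.216ms (2/5)
11. 3675.676ms @ 34/5 + 216.216ms (2/5)
12. 3891.892ms @ 36/5 + 216.216ms (2/5)
13. 4108.108ms @ 38/5 + 216.216ms (2/5)
14. 4324.324ms @ 8 + 2162.162ms (4)
15. 6486.486ms @ 12 + 308.88ms (4/7)
16. 6795.367ms @ 88/7 + 308.88ms (4/7)
17. 7104.247ms @ 92/7 + 308.88ms (4/7)
18. 7413.127ms @ 96/7 + 308.88ms (4/7)
19. 7722.008ms @ 100/7 + 308.88ms (4/7)
20. 8030.888ms @ 104/7 + 308.88ms (4/7)
21. 8339.768ms @ 108/7 + 308.88ms (4/7)

note 16 onset = 88/7b = 6795.367ms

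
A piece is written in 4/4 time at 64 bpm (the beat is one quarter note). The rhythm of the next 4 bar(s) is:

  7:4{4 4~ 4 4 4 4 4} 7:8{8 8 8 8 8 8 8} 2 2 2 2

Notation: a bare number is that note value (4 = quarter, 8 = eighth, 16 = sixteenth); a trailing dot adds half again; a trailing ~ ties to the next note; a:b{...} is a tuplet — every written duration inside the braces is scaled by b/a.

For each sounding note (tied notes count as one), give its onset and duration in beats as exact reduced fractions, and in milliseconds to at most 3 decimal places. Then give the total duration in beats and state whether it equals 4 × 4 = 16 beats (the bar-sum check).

1) 0.0ms=0b +535.714ms=4/7b
2) 535.714ms=4/7b +1071.429ms=8/7b
3) 1607.143ms=12/7b +535.714ms=4/7b
4) 2142.857ms=16/7b +535.714ms=4/7b
5) 2678.571ms=20/7b +535.714ms=4/7b
6) 3214.286ms=24/7b +535.714ms=4/7b
7) 3750.0ms=4b +535.714ms=4/7b
8) 4285.714ms=32/7b +535.714ms=4/7b
9) 4821.429ms=36/7b +535.714ms=4/7b
10) 5357.143ms=40/7b +535.714ms=4/7b
11) 5892.857ms=44/7b +535.714ms=4/7b
12) 6428.571ms=48/7b +535.714ms=4/7b
13) 6964.286ms=52/7b +535.714ms=4/7b
14) 7500.0ms=8b +1875.0ms=2b
15) 9375.0ms=10b +1875.0ms=2b
16) 11250.0ms=12b +1875.0ms=2b
17) 13125.0ms=14b +1875.0ms=2b
Σ=16b of 16 (64bpm 4/4) — PASS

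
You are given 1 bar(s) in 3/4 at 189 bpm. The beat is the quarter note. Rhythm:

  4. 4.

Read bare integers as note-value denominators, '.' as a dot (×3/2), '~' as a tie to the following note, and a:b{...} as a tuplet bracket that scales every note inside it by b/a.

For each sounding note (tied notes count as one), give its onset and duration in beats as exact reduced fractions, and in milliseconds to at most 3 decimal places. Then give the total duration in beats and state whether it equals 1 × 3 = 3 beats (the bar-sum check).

1) 0.0ms=0b +476.19ms=3/2b
2) 476.19ms=3/2b +476.19ms=3/2b
Σ=3b of 3 (189bpm 3/4) — PASS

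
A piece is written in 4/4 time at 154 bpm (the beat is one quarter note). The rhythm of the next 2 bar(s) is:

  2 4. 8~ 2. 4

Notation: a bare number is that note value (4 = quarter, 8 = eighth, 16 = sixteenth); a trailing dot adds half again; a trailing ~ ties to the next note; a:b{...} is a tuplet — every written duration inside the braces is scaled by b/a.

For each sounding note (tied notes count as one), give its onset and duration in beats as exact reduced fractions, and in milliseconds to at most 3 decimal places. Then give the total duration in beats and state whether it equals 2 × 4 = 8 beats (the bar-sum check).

1) 0.0ms=0b +779.221ms=2b
2) 779.221ms=2b +584.416ms=3/2b
3) 1363.636ms=7/2b +1363.636ms=7/2b
4) 2727.273ms=7b +389.61ms=1b
Σ=8b of 8 (154bpm 4/4) — PASS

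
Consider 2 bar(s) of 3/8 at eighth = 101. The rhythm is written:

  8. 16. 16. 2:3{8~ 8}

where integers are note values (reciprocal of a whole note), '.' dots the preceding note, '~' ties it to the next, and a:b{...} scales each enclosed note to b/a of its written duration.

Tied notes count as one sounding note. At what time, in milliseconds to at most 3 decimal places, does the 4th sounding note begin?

note 4 onset = 3b = 1782.178ms

1. 0.0ms @ 0 + 891.089ms (3/2)
2. 891.089ms @ 3/2 + 445.545ms (3/4)
3. 1336.634ms @ 9/4 + 445.545ms (3/4)
4. 1782.178ms @ 3 + 1782.178ms (3)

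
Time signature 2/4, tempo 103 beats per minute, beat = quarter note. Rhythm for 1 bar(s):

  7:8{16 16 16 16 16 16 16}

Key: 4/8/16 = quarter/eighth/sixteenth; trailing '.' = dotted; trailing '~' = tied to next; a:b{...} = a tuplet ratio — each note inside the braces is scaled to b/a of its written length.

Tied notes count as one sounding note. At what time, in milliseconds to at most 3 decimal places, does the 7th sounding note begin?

note 7 onset = 12/7b = 998.613ms

1. 0.0ms @ 0 + 166.436ms (2/7)
2. 166.436ms @ 2/7 + 166.436ms (2/7)
3. 332.871ms @ 4/7 + 166.436ms (2/7)
4. 499.307ms @ 6/7 + 166.436ms (2/7)
5. 665.742ms @ 8/7 + 166.436ms (2/7)
6. 832.178ms @ 10/7 + 166.436ms (2/7)
7. 998.613ms @ 12/7 + 166.436ms (2/7)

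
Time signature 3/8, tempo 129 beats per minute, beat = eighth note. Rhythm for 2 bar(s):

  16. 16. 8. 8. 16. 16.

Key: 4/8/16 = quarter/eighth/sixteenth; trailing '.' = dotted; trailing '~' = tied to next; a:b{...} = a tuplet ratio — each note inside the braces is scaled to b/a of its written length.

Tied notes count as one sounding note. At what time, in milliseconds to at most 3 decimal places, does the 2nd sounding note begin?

1. 0.0ms @ 0 + 348.837ms (3/4)
2. 348.837ms @ 3/4 + 348.837ms (3/4)
3. 697.674ms @ 3/2 + 697.674ms (3/2)
4. 1395.349ms @ 3 + 697.674ms (3/2)
5. 2093.023ms @ 9/2 + 348.837ms (3/4)
6. 2441.86ms @ 21/4 + 348.837ms (3/4)

note 2 onset = 3/4b = 348.837ms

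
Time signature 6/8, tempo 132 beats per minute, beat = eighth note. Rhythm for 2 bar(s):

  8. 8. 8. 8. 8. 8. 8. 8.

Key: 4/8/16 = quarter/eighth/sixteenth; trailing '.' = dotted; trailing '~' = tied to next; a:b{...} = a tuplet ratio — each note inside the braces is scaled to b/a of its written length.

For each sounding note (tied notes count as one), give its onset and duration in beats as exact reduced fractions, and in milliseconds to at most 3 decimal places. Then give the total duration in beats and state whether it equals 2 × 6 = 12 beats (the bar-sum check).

1) 0.0ms=0b +681.818ms=3/2b
2) 681.818ms=3/2b +681.818ms=3/2b
3) 1363.636ms=3b +681.818ms=3/2b
4) 2045.455ms=9/2b +681.818ms=3/2b
5) 2727.273ms=6b +681.818ms=3/2b
6) 3409.091ms=15/2b +681.818ms=3/2b
7) 4090.909ms=9b +681.818ms=3/2b
8) 4772.727ms=21/2b +681.818ms=3/2b
Σ=12b of 12 (132bpm 6/8) — PASS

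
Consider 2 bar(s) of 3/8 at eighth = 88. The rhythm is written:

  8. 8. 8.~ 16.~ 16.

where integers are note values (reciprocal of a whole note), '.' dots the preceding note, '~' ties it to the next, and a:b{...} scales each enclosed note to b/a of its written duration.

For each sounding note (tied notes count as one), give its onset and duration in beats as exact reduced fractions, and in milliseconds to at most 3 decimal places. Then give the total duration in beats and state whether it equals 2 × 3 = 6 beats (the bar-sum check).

1) 0.0ms=0b +1022.727ms=3/2b
2) 1022.727ms=3/2b +1022.727ms=3/2b
3) 2045.455ms=3b +2045.455ms=3b
Σ=6b of 6 (88bpm 3/8) — PASS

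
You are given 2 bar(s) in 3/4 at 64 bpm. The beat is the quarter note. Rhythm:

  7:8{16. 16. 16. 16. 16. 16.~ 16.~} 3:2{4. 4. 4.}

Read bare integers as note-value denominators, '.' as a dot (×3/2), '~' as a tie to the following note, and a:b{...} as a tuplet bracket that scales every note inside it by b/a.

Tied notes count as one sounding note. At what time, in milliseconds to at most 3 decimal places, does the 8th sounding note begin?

1. 0.0ms @ 0 + 401.786ms (3/7)
2. 401.786ms @ 3/7 + 401.786ms (3/7)
3. 803.571ms @ 6/7 + 401.786ms (3/7)
4. 1205.357ms @ 9/7 + 401.786ms (3/7)
5. 1607.143ms @ 12/7 + 401.786ms (3/7)
6. 2008.929ms @ 15/7 + 1741.071ms (13/7)
7. 3750.0ms @ 4 + 937.5ms (1)
8. 4687.5ms @ 5 + 937.5ms (1)

note 8 onset = 5b = 4687.5ms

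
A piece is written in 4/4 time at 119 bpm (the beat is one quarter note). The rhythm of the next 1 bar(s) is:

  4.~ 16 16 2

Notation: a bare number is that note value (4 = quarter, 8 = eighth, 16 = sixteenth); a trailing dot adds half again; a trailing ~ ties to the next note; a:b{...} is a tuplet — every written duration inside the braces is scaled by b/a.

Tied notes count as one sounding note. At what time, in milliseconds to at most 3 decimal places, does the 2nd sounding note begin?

1. 0.0ms @ 0 + 882.353ms (7/4)
2. 882.353ms @ 7/4 + 126.05ms (1/4)
3. 1008.403ms @ 2 + 1008.403ms (2)

note 2 onset = 7/4b = 882.353ms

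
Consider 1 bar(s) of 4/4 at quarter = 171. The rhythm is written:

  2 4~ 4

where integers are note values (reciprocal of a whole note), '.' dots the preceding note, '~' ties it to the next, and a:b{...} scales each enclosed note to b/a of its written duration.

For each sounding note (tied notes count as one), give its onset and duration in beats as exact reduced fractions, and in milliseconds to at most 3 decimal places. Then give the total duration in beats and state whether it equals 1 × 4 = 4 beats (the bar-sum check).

1) 0.0ms=0b +701.754ms=2b
2) 701.754ms=2b +701.754ms=2b
Σ=4b of 4 (171bpm 4/4) — PASS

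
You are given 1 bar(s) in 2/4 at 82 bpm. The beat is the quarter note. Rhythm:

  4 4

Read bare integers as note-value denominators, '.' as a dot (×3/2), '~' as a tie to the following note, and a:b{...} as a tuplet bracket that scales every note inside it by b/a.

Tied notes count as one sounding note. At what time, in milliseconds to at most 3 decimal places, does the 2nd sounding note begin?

1. 0.0ms @ 0 + 731.707ms (1)
2. 731.707ms @ 1 + 731.707ms (1)

note 2 onset = 1b = 731.707ms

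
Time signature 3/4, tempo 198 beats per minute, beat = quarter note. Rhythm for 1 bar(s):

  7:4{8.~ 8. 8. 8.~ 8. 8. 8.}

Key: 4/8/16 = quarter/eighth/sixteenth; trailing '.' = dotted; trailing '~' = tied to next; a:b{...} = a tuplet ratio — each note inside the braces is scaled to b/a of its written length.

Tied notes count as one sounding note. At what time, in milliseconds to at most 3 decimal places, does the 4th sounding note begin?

note 4 onset = 15/7b = 649.351ms

1. 0.0ms @ 0 + 259.74ms (6/7)
2. 259.74ms @ 6/7 + 129.87ms (3/7)
3. 389.61ms @ 9/7 + 259.74ms (6/7)
4. 649.351ms @ 15/7 + 129.87ms (3/7)
5. 779.221ms @ 18/7 + 129.87ms (3/7)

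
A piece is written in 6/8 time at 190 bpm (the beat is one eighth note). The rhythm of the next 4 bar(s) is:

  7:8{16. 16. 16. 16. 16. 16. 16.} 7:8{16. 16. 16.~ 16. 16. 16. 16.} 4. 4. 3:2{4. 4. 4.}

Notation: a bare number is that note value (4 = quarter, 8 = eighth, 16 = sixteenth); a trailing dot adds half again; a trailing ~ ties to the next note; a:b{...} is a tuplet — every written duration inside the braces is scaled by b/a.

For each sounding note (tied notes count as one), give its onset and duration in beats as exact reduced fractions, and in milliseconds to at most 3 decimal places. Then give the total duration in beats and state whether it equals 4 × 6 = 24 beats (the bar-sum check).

1) 0.0ms=0b +270.677ms=6/7b
2) 270.677ms=6/7b +270.677ms=6/7b
3) 541.353ms=12/7b +270.677ms=6/7b
4) 812.03ms=18/7b +270.677ms=6/7b
5) 1082.707ms=24/7b +270.677ms=6/7b
6) 1353.383ms=30/7b +270.677ms=6/7b
7) 1624.06ms=36/7b +270.677ms=6/7b
8) 1894.737ms=6b +270.677ms=6/7b
9) 2165.414ms=48/7b +270.677ms=6/7b
10) 2436.09ms=54/7b +541.353ms=12/7b
11) 2977.444ms=66/7b +270.677ms=6/7b
12) 3248.12ms=72/7b +270.677ms=6/7b
13) 3518.797ms=78/7b +270.677ms=6/7b
14) 3789.474ms=12b +947.368ms=3b
15) 4736.842ms=15b +947.368ms=3b
16) 5684.211ms=18b +631.579ms=2b
17) 6315.789ms=20b +631.579ms=2b
18) 6947.368ms=22b +631.579ms=2b
Σ=24b of 24 (190bpm 6/8) — PASS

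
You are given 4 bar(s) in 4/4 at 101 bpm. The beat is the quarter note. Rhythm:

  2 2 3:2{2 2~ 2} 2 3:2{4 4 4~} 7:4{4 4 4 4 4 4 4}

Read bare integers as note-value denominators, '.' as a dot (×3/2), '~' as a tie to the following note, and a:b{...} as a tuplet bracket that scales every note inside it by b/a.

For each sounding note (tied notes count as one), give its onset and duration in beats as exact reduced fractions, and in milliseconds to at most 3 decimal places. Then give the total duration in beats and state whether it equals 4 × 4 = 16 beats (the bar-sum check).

1) 0.0ms=0b +1188.119ms=2b
2) 1188.119ms=2b +1188.119ms=2b
3) 2376.238ms=4b +792.079ms=4/3b
4) 3168.317ms=16/3b +1584.158ms=8/3b
5) 4752.475ms=8b +1188.119ms=2b
6) 5940.594ms=10b +396.04ms=2/3b
7) 6336.634ms=32/3b +396.04ms=2/3b
8) 6732.673ms=34/3b +735.502ms=26/21b
9) 7468.175ms=88/7b +339.463ms=4/7b
10) 7807.638ms=92/7b +339.463ms=4/7b
11) 8147.1ms=96/7b +339.463ms=4/7b
12) 8486.563ms=100/7b +339.463ms=4/7b
13) 8826.025ms=104/7b +339.463ms=4/7b
14) 9165.488ms=108/7b +339.463ms=4/7b
Σ=16b of 16 (101bpm 4/4) — PASS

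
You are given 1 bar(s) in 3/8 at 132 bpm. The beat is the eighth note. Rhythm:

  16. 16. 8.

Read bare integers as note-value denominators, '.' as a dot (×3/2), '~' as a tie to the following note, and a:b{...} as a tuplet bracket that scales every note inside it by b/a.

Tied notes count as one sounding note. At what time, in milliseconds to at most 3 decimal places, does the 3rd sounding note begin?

1. 0.0ms @ 0 + 340.909ms (3/4)
2. 340.909ms @ 3/4 + 340.909ms (3/4)
3. 681.818ms @ 3/2 + 681.818ms (3/2)

note 3 onset = 3/2b = 681.818ms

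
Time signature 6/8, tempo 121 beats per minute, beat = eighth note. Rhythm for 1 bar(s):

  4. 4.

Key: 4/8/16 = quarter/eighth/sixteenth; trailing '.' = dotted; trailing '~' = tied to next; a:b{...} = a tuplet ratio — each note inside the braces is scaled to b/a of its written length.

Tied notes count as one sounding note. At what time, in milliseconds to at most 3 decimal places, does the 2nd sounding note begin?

1. 0.0ms @ 0 + 1487.603ms (3)
2. 1487.603ms @ 3 + 1487.603ms (3)

note 2 onset = 3b = 1487.603ms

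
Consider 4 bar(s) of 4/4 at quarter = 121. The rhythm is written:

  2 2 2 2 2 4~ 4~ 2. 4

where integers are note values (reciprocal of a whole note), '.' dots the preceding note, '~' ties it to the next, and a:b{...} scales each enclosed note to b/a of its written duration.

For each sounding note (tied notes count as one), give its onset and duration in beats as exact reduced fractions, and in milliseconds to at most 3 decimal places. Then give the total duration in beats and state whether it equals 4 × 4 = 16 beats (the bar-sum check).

1) 0.0ms=0b +991.736ms=2b
2) 991.736ms=2b +991.736ms=2b
3) 1983.471ms=4b +991.736ms=2b
4) 2975.207ms=6b +991.736ms=2b
5) 3966.942ms=8b +991.736ms=2b
6) 4958.678ms=10b +2479.339ms=5b
7) 7438.017ms=15b +495.868ms=1b
Σ=16b of 16 (121bpm 4/4) — PASS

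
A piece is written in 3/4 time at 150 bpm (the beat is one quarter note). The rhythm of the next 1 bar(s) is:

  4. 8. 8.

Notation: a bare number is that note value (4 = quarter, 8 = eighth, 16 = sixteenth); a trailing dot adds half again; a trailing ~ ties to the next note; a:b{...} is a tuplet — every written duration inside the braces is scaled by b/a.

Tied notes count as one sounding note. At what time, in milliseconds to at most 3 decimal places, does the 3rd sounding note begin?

1. 0.0ms @ 0 + 600.0ms (3/2)
2. 600.0ms @ 3/2 + 300.0ms (3/4)
3. 900.0ms @ 9/4 + 300.0ms (3/4)

note 3 onset = 9/4b = 900.0ms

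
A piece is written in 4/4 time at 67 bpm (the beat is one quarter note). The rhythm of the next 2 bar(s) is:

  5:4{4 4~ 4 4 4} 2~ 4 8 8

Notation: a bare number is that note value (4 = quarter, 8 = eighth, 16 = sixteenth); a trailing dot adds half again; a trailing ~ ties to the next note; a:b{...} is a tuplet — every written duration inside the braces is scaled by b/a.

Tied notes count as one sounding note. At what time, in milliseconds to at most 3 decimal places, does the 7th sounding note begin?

1. 0.0ms @ 0 + 716.418ms (4/5)
2. 716.418ms @ 4/5 + 1432.836ms (8/5)
3. 2149.254ms @ 12/5 + 716.418ms (4/5)
4. 2865.672ms @ 16/5 + 716.418ms (4/5)
5. 3582.09ms @ 4 + 2686.567ms (3)
6. 6268.657ms @ 7 + 447.761ms (1/2)
7. 6716.418ms @ 15/2 + 447.761ms (1/2)

note 7 onset = 15/2b = 6716.418ms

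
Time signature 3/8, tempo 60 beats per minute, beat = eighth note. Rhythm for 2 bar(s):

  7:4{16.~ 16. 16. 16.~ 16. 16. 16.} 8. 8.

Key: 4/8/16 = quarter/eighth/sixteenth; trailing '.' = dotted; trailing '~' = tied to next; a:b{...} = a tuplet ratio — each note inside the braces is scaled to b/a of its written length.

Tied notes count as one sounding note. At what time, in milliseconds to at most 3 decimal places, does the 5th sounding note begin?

1. 0.0ms @ 0 + 857.143ms (6/7)
2. 857.143ms @ 6/7 + 428.571ms (3/7)
3. 1285.714ms @ 9/7 + 857.143ms (6/7)
4. 2142.857ms @ 15/7 + 428.571ms (3/7)
5. 2571.429ms @ 18/7 + 428.571ms (3/7)
6. 3000.0ms @ 3 + 1500.0ms (3/2)
7. 4500.0ms @ 9/2 + 1500.0ms (3/2)

note 5 onset = 18/7b = 2571.429ms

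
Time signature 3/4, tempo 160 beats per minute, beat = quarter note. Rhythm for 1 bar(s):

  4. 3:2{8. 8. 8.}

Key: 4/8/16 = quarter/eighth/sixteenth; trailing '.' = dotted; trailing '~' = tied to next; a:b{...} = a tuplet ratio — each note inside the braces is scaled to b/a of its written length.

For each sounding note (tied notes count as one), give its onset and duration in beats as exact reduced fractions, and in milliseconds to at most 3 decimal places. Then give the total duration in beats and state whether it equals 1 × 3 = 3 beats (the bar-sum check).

1) 0.0ms=0b +562.5ms=3/2b
2) 562.5ms=3/2b +187.5ms=1/2b
3) 750.0ms=2b +187.5ms=1/2b
4) 937.5ms=5/2b +187.5ms=1/2b
Σ=3b of 3 (160bpm 3/4) — PASS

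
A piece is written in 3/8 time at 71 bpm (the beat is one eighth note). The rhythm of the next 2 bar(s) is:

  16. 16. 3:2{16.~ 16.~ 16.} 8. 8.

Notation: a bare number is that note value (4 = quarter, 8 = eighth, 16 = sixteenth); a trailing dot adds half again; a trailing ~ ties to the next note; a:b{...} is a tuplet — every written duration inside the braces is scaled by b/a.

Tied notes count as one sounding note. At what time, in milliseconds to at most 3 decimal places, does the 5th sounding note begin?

1. 0.0ms @ 0 + 633.803ms (3/4)
2. 633.803ms @ 3/4 + 633.803ms (3/4)
3. 1267.606ms @ 3/2 + 1267.606ms (3/2)
4. 2535.211ms @ 3 + 1267.606ms (3/2)
5. 3802.817ms @ 9/2 + 1267.606ms (3/2)

note 5 onset = 9/2b = 3802.817ms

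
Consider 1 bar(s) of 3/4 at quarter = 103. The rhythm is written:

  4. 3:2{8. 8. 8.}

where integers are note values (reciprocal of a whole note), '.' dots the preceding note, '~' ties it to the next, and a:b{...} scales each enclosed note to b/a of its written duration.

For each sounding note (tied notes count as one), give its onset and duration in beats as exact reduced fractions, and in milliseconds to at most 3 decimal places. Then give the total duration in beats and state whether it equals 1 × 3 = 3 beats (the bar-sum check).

1) 0.0ms=0b +873.786ms=3/2b
2) 873.786ms=3/2b +291.262ms=1/2b
3) 1165.049ms=2b +291.262ms=1/2b
4) 1456.311ms=5/2b +291.262ms=1/2b
Σ=3b of 3 (103bpm 3/4) — PASS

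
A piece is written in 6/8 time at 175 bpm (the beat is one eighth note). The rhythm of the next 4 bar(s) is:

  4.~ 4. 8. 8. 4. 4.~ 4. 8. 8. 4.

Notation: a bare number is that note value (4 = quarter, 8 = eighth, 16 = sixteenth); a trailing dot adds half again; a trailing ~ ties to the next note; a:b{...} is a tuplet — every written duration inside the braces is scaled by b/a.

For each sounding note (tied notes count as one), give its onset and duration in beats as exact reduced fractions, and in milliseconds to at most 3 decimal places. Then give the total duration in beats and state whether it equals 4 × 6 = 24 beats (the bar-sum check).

1) 0.0ms=0b +2057.143ms=6b
2) 2057.143ms=6b +514.286ms=3/2b
3) 2571.429ms=15/2b +514.286ms=3/2b
4) 3085.714ms=9b +1028.571ms=3b
5) 4114.286ms=12b +2057.143ms=6b
6) 6171.429ms=18b +514.286ms=3/2b
7) 6685.714ms=39/2b +514.286ms=3/2b
8) 7200.0ms=21b +1028.571ms=3b
Σ=24b of 24 (175bpm 6/8) — PASS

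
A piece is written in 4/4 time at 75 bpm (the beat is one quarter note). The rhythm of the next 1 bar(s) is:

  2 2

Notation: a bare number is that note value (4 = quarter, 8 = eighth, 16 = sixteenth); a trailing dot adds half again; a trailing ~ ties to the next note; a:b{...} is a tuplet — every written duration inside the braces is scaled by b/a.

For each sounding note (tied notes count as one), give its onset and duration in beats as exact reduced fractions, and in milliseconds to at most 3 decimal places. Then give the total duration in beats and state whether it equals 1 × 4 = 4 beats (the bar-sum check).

1) 0.0ms=0b +1600.0ms=2b
2) 1600.0ms=2b +1600.0ms=2b
Σ=4b of 4 (75bpm 4/4) — PASS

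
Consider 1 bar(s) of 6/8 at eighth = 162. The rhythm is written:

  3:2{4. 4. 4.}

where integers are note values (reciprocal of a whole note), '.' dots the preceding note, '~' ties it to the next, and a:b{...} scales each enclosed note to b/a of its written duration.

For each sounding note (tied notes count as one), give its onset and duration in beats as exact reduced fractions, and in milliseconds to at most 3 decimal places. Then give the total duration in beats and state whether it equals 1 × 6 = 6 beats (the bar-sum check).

1) 0.0ms=0b +740.741ms=2b
2) 740.741ms=2b +740.741ms=2b
3) 1481.481ms=4b +740.741ms=2b
Σ=6b of 6 (162bpm 6/8) — PASS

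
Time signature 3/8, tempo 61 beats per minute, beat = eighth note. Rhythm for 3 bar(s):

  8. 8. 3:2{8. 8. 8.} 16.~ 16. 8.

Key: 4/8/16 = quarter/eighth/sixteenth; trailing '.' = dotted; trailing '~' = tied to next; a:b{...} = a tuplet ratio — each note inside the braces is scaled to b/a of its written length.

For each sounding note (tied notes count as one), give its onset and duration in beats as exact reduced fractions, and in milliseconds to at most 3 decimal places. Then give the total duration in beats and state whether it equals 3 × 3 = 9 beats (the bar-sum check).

1) 0.0ms=0b +1475.41ms=3/2b
2) 1475.41ms=3/2b +1475.41ms=3/2b
3) 2950.82ms=3b +983.607ms=1b
4) 3934.426ms=4b +983.607ms=1b
5) 4918.033ms=5b +983.607ms=1b
6) 5901.639ms=6b +1475.41ms=3/2b
7) 7377.049ms=15/2b +1475.41ms=3/2b
Σ=9b of 9 (61bpm 3/8) — PASS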